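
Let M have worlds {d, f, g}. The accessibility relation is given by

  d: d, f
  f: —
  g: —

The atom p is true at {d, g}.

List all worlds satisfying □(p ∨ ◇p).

{f, g}

d: successors {d, f}; p ∨ ◇p there: d:T, f:F. ✗
f: no successors, so □(p ∨ ◇p) holds vacuously. ✓
g: no successors, so □(p ∨ ◇p) holds vacuously. ✓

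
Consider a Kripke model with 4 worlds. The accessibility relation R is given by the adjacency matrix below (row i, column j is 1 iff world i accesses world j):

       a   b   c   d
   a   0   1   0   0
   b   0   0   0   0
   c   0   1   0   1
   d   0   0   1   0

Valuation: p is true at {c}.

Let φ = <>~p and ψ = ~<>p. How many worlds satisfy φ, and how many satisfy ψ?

For <>~p:
a: successors {b}; ~p there: b:T. ✓
b: no successors, so <>~p fails. ✗
c: successors {b, d}; ~p there: b:T, d:T. ✓
d: successors {c}; ~p there: c:F. ✗
— 2 worlds.
For ~<>p:
a: <>p is F. ✓
b: <>p is F. ✓
c: <>p is F. ✓
d: <>p is T. ✗
— 3 worlds.

2 and 3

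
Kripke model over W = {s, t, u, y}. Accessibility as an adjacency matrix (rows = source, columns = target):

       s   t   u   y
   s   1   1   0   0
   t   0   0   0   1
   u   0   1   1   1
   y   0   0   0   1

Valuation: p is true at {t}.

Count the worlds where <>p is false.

2

s: successors {s, t}; p there: s:F, t:T. ✓
t: successors {y}; p there: y:F. ✗
u: successors {t, u, y}; p there: t:T, u:F, y:F. ✓
y: successors {y}; p there: y:F. ✗
Satisfying worlds: {s, u}.
So <>p fails at the other 2 worlds.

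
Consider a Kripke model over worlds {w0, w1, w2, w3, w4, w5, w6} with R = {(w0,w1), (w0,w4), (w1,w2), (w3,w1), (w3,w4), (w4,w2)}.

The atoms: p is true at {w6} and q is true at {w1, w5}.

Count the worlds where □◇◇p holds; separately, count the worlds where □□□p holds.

For □◇◇p:
w0: successors {w1, w4}; ◇◇p there: w1:F, w4:F. ✗
w1: successors {w2}; ◇◇p there: w2:F. ✗
w2: no successors, so □◇◇p holds vacuously. ✓
w3: successors {w1, w4}; ◇◇p there: w1:F, w4:F. ✗
w4: successors {w2}; ◇◇p there: w2:F. ✗
w5: no successors, so □◇◇p holds vacuously. ✓
w6: no successors, so □◇◇p holds vacuously. ✓
— 3 worlds.
For □□□p:
w0: successors {w1, w4}; □□p there: w1:T, w4:T. ✓
w1: successors {w2}; □□p there: w2:T. ✓
w2: no successors, so □□□p holds vacuously. ✓
w3: successors {w1, w4}; □□p there: w1:T, w4:T. ✓
w4: successors {w2}; □□p there: w2:T. ✓
w5: no successors, so □□□p holds vacuously. ✓
w6: no successors, so □□□p holds vacuously. ✓
— 7 worlds.

3 and 7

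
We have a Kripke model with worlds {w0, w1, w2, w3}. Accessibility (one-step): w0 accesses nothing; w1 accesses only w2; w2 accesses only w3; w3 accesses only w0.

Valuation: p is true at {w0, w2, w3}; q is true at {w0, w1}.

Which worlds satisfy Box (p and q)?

{w0, w3}

w0: no successors, so Box (p and q) holds vacuously. ✓
w1: successors {w2}; p and q there: w2:F. ✗
w2: successors {w3}; p and q there: w3:F. ✗
w3: successors {w0}; p and q there: w0:T. ✓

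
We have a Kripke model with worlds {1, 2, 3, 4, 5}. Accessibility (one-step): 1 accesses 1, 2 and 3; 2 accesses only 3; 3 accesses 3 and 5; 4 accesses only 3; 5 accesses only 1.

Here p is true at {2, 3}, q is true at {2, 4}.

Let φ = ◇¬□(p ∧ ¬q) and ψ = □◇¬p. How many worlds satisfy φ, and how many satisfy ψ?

For ◇¬□(p ∧ ¬q):
1: successors {1, 2, 3}; ¬□(p ∧ ¬q) there: 1:T, 2:F, 3:T. ✓
2: successors {3}; ¬□(p ∧ ¬q) there: 3:T. ✓
3: successors {3, 5}; ¬□(p ∧ ¬q) there: 3:T, 5:T. ✓
4: successors {3}; ¬□(p ∧ ¬q) there: 3:T. ✓
5: successors {1}; ¬□(p ∧ ¬q) there: 1:T. ✓
— 5 worlds.
For □◇¬p:
1: successors {1, 2, 3}; ◇¬p there: 1:T, 2:F, 3:T. ✗
2: successors {3}; ◇¬p there: 3:T. ✓
3: successors {3, 5}; ◇¬p there: 3:T, 5:T. ✓
4: successors {3}; ◇¬p there: 3:T. ✓
5: successors {1}; ◇¬p there: 1:T. ✓
— 4 worlds.

5 and 4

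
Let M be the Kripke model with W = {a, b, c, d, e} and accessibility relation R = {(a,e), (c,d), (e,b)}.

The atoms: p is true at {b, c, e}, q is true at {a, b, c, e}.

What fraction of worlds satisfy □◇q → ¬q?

3/5

a: □◇q is T, ¬q is F. ✗
b: □◇q is T, ¬q is F. ✗
c: □◇q is F, ¬q is F. ✓
d: □◇q is T, ¬q is T. ✓
e: □◇q is F, ¬q is F. ✓
That's 3 of 5 worlds, so 3/5.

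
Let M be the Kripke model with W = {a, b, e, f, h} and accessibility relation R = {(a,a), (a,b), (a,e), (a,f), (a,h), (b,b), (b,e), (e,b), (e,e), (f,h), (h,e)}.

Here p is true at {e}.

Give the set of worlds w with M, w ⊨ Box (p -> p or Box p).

{a, b, e, f, h}

a: successors {a, b, e, f, h}; p -> p or Box p there: a:T, b:T, e:T, f:T, h:T. ✓
b: successors {b, e}; p -> p or Box p there: b:T, e:T. ✓
e: successors {b, e}; p -> p or Box p there: b:T, e:T. ✓
f: successors {h}; p -> p or Box p there: h:T. ✓
h: successors {e}; p -> p or Box p there: e:T. ✓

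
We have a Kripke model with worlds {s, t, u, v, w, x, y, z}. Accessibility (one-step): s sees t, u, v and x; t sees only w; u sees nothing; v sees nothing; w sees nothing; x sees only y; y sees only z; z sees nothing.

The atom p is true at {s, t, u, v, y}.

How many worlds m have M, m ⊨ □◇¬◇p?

s: successors {t, u, v, x}; ◇¬◇p there: t:T, u:F, v:F, x:T. ✗
t: successors {w}; ◇¬◇p there: w:F. ✗
u: no successors, so □◇¬◇p holds vacuously. ✓
v: no successors, so □◇¬◇p holds vacuously. ✓
w: no successors, so □◇¬◇p holds vacuously. ✓
x: successors {y}; ◇¬◇p there: y:T. ✓
y: successors {z}; ◇¬◇p there: z:F. ✗
z: no successors, so □◇¬◇p holds vacuously. ✓
Satisfying worlds: {u, v, w, x, z}.

5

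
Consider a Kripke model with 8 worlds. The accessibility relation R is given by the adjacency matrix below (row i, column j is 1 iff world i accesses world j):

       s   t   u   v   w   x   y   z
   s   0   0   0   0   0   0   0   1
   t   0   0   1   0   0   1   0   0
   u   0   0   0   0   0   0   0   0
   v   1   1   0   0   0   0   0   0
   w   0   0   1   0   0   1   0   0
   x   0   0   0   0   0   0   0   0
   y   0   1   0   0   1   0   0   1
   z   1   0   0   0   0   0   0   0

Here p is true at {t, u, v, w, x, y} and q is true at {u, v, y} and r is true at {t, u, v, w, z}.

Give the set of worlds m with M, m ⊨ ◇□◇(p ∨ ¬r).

s: successors {z}; □◇(p ∨ ¬r) there: z:F. ✗
t: successors {u, x}; □◇(p ∨ ¬r) there: u:T, x:T. ✓
u: no successors, so ◇□◇(p ∨ ¬r) fails. ✗
v: successors {s, t}; □◇(p ∨ ¬r) there: s:T, t:F. ✓
w: successors {u, x}; □◇(p ∨ ¬r) there: u:T, x:T. ✓
x: no successors, so ◇□◇(p ∨ ¬r) fails. ✗
y: successors {t, w, z}; □◇(p ∨ ¬r) there: t:F, w:F, z:F. ✗
z: successors {s}; □◇(p ∨ ¬r) there: s:T. ✓

{t, v, w, z}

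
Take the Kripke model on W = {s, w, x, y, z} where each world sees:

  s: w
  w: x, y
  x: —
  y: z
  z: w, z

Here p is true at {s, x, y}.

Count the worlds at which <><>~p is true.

s: successors {w}; <>~p there: w:F. ✗
w: successors {x, y}; <>~p there: x:F, y:T. ✓
x: no successors, so <><>~p fails. ✗
y: successors {z}; <>~p there: z:T. ✓
z: successors {w, z}; <>~p there: w:F, z:T. ✓
Satisfying worlds: {w, y, z}.

3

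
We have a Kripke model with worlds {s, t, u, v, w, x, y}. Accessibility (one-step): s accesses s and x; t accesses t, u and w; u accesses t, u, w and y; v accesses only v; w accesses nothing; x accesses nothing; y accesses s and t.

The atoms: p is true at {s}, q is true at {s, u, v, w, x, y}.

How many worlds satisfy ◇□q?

s: successors {s, x}; □q there: s:T, x:T. ✓
t: successors {t, u, w}; □q there: t:F, u:F, w:T. ✓
u: successors {t, u, w, y}; □q there: t:F, u:F, w:T, y:F. ✓
v: successors {v}; □q there: v:T. ✓
w: no successors, so ◇□q fails. ✗
x: no successors, so ◇□q fails. ✗
y: successors {s, t}; □q there: s:T, t:F. ✓
Satisfying worlds: {s, t, u, v, y}.

5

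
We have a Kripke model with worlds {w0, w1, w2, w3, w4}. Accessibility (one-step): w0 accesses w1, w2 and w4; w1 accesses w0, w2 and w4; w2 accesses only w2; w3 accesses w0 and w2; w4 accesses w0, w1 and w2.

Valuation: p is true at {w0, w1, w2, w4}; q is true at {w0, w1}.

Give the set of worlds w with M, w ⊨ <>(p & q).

{w0, w1, w3, w4}

w0: successors {w1, w2, w4}; p & q there: w1:T, w2:F, w4:F. ✓
w1: successors {w0, w2, w4}; p & q there: w0:T, w2:F, w4:F. ✓
w2: successors {w2}; p & q there: w2:F. ✗
w3: successors {w0, w2}; p & q there: w0:T, w2:F. ✓
w4: successors {w0, w1, w2}; p & q there: w0:T, w1:T, w2:F. ✓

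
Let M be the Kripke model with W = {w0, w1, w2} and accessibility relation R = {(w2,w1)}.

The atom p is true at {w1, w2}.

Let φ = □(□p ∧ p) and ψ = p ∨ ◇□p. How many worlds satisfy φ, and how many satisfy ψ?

3 and 2

For □(□p ∧ p):
w0: no successors, so □(□p ∧ p) holds vacuously. ✓
w1: no successors, so □(□p ∧ p) holds vacuously. ✓
w2: successors {w1}; □p ∧ p there: w1:T. ✓
— 3 worlds.
For p ∨ ◇□p:
w0: p is F, ◇□p is F. ✗
w1: p is T, ◇□p is F. ✓
w2: p is T, ◇□p is T. ✓
— 2 worlds.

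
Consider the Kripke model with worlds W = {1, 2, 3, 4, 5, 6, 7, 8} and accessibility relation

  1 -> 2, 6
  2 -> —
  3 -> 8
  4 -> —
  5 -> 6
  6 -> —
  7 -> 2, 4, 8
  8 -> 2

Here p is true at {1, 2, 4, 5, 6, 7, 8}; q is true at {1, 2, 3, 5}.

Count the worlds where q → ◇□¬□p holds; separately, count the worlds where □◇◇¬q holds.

6 and 3

For q → ◇□¬□p:
1: q is T, ◇□¬□p is T. ✓
2: q is T, ◇□¬□p is F. ✗
3: q is T, ◇□¬□p is F. ✗
4: q is F, ◇□¬□p is F. ✓
5: q is T, ◇□¬□p is T. ✓
6: q is F, ◇□¬□p is F. ✓
7: q is F, ◇□¬□p is T. ✓
8: q is F, ◇□¬□p is T. ✓
— 6 worlds.
For □◇◇¬q:
1: successors {2, 6}; ◇◇¬q there: 2:F, 6:F. ✗
2: no successors, so □◇◇¬q holds vacuously. ✓
3: successors {8}; ◇◇¬q there: 8:F. ✗
4: no successors, so □◇◇¬q holds vacuously. ✓
5: successors {6}; ◇◇¬q there: 6:F. ✗
6: no successors, so □◇◇¬q holds vacuously. ✓
7: successors {2, 4, 8}; ◇◇¬q there: 2:F, 4:F, 8:F. ✗
8: successors {2}; ◇◇¬q there: 2:F. ✗
— 3 worlds.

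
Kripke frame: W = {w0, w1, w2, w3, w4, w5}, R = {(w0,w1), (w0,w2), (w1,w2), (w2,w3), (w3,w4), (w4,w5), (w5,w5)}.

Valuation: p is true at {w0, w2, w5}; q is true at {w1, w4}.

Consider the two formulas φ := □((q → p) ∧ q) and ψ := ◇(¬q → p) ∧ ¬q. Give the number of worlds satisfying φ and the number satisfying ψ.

For □((q → p) ∧ q):
w0: successors {w1, w2}; (q → p) ∧ q there: w1:F, w2:F. ✗
w1: successors {w2}; (q → p) ∧ q there: w2:F. ✗
w2: successors {w3}; (q → p) ∧ q there: w3:F. ✗
w3: successors {w4}; (q → p) ∧ q there: w4:F. ✗
w4: successors {w5}; (q → p) ∧ q there: w5:F. ✗
w5: successors {w5}; (q → p) ∧ q there: w5:F. ✗
— 0 worlds.
For ◇(¬q → p) ∧ ¬q:
w0: ◇(¬q → p) is T, ¬q is T. ✓
w1: ◇(¬q → p) is T, ¬q is F. ✗
w2: ◇(¬q → p) is F, ¬q is T. ✗
w3: ◇(¬q → p) is T, ¬q is T. ✓
w4: ◇(¬q → p) is T, ¬q is F. ✗
w5: ◇(¬q → p) is T, ¬q is T. ✓
— 3 worlds.

0 and 3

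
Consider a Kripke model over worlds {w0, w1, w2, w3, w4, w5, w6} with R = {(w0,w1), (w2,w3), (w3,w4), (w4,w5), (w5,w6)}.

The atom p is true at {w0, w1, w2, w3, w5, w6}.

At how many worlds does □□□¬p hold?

5

w0: successors {w1}; □□¬p there: w1:T. ✓
w1: no successors, so □□□¬p holds vacuously. ✓
w2: successors {w3}; □□¬p there: w3:F. ✗
w3: successors {w4}; □□¬p there: w4:F. ✗
w4: successors {w5}; □□¬p there: w5:T. ✓
w5: successors {w6}; □□¬p there: w6:T. ✓
w6: no successors, so □□□¬p holds vacuously. ✓
Satisfying worlds: {w0, w1, w4, w5, w6}.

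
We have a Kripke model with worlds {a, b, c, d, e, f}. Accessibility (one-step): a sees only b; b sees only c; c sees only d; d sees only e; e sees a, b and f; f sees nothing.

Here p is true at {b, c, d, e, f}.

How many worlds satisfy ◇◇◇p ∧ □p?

4

a: ◇◇◇p is T, □p is T. ✓
b: ◇◇◇p is T, □p is T. ✓
c: ◇◇◇p is T, □p is T. ✓
d: ◇◇◇p is T, □p is T. ✓
e: ◇◇◇p is T, □p is F. ✗
f: ◇◇◇p is F, □p is T. ✗
Satisfying worlds: {a, b, c, d}.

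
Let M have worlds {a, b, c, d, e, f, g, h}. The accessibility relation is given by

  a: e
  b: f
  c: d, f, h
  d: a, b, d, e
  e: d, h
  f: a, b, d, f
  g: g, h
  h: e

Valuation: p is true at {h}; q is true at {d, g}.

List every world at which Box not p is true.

{a, b, d, f, h}

a: successors {e}; not p there: e:T. ✓
b: successors {f}; not p there: f:T. ✓
c: successors {d, f, h}; not p there: d:T, f:T, h:F. ✗
d: successors {a, b, d, e}; not p there: a:T, b:T, d:T, e:T. ✓
e: successors {d, h}; not p there: d:T, h:F. ✗
f: successors {a, b, d, f}; not p there: a:T, b:T, d:T, f:T. ✓
g: successors {g, h}; not p there: g:T, h:F. ✗
h: successors {e}; not p there: e:T. ✓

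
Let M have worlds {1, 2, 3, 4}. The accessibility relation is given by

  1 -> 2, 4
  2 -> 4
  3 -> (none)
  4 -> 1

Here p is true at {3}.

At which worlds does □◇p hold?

1: successors {2, 4}; ◇p there: 2:F, 4:F. ✗
2: successors {4}; ◇p there: 4:F. ✗
3: no successors, so □◇p holds vacuously. ✓
4: successors {1}; ◇p there: 1:F. ✗

{3}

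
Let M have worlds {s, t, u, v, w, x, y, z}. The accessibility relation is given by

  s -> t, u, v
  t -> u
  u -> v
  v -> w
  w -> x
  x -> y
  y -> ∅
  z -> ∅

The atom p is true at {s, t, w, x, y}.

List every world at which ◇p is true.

{s, v, w, x}

s: successors {t, u, v}; p there: t:T, u:F, v:F. ✓
t: successors {u}; p there: u:F. ✗
u: successors {v}; p there: v:F. ✗
v: successors {w}; p there: w:T. ✓
w: successors {x}; p there: x:T. ✓
x: successors {y}; p there: y:T. ✓
y: no successors, so ◇p fails. ✗
z: no successors, so ◇p fails. ✗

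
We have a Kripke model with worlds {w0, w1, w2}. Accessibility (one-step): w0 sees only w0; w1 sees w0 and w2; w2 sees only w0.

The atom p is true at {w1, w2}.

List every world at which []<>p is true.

∅

w0: successors {w0}; <>p there: w0:F. ✗
w1: successors {w0, w2}; <>p there: w0:F, w2:F. ✗
w2: successors {w0}; <>p there: w0:F. ✗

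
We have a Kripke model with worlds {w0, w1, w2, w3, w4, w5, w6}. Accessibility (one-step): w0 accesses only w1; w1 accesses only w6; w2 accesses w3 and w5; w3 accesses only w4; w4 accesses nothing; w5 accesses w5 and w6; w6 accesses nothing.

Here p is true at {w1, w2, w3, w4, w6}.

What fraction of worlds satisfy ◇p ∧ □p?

w0: ◇p is T, □p is T. ✓
w1: ◇p is T, □p is T. ✓
w2: ◇p is T, □p is F. ✗
w3: ◇p is T, □p is T. ✓
w4: ◇p is F, □p is T. ✗
w5: ◇p is T, □p is F. ✗
w6: ◇p is F, □p is T. ✗
That's 3 of 7 worlds, so 3/7.

3/7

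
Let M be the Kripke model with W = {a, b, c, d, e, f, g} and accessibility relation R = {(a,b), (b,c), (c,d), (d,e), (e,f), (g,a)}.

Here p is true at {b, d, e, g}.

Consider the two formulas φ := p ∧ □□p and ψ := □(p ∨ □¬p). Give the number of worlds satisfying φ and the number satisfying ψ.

For p ∧ □□p:
a: p is F, □□p is F. ✗
b: p is T, □□p is T. ✓
c: p is F, □□p is T. ✗
d: p is T, □□p is F. ✗
e: p is T, □□p is T. ✓
f: p is F, □□p is T. ✗
g: p is T, □□p is T. ✓
— 3 worlds.
For □(p ∨ □¬p):
a: successors {b}; p ∨ □¬p there: b:T. ✓
b: successors {c}; p ∨ □¬p there: c:F. ✗
c: successors {d}; p ∨ □¬p there: d:T. ✓
d: successors {e}; p ∨ □¬p there: e:T. ✓
e: successors {f}; p ∨ □¬p there: f:T. ✓
f: no successors, so □(p ∨ □¬p) holds vacuously. ✓
g: successors {a}; p ∨ □¬p there: a:F. ✗
— 5 worlds.

3 and 5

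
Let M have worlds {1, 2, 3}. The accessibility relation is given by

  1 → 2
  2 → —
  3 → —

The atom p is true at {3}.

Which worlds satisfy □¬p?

1: successors {2}; ¬p there: 2:T. ✓
2: no successors, so □¬p holds vacuously. ✓
3: no successors, so □¬p holds vacuously. ✓

{1, 2, 3}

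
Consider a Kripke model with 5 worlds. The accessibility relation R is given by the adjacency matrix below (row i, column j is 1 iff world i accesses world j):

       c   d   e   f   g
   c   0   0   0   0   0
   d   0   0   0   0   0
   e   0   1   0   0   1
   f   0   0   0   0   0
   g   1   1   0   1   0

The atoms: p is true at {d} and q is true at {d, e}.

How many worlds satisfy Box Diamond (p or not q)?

3

c: no successors, so Box Diamond (p or not q) holds vacuously. ✓
d: no successors, so Box Diamond (p or not q) holds vacuously. ✓
e: successors {d, g}; Diamond (p or not q) there: d:F, g:T. ✗
f: no successors, so Box Diamond (p or not q) holds vacuously. ✓
g: successors {c, d, f}; Diamond (p or not q) there: c:F, d:F, f:F. ✗
Satisfying worlds: {c, d, f}.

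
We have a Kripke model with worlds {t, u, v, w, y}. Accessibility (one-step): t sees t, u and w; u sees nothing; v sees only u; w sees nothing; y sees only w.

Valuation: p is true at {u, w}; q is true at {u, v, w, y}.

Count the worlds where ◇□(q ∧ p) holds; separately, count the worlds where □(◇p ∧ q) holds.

3 and 2

For ◇□(q ∧ p):
t: successors {t, u, w}; □(q ∧ p) there: t:F, u:T, w:T. ✓
u: no successors, so ◇□(q ∧ p) fails. ✗
v: successors {u}; □(q ∧ p) there: u:T. ✓
w: no successors, so ◇□(q ∧ p) fails. ✗
y: successors {w}; □(q ∧ p) there: w:T. ✓
— 3 worlds.
For □(◇p ∧ q):
t: successors {t, u, w}; ◇p ∧ q there: t:F, u:F, w:F. ✗
u: no successors, so □(◇p ∧ q) holds vacuously. ✓
v: successors {u}; ◇p ∧ q there: u:F. ✗
w: no successors, so □(◇p ∧ q) holds vacuously. ✓
y: successors {w}; ◇p ∧ q there: w:F. ✗
— 2 worlds.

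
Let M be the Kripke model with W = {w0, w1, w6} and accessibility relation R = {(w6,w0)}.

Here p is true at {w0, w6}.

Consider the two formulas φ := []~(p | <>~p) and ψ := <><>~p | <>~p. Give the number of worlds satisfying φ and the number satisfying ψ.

2 and 0

For []~(p | <>~p):
w0: no successors, so []~(p | <>~p) holds vacuously. ✓
w1: no successors, so []~(p | <>~p) holds vacuously. ✓
w6: successors {w0}; ~(p | <>~p) there: w0:F. ✗
— 2 worlds.
For <><>~p | <>~p:
w0: <><>~p is F, <>~p is F. ✗
w1: <><>~p is F, <>~p is F. ✗
w6: <><>~p is F, <>~p is F. ✗
— 0 worlds.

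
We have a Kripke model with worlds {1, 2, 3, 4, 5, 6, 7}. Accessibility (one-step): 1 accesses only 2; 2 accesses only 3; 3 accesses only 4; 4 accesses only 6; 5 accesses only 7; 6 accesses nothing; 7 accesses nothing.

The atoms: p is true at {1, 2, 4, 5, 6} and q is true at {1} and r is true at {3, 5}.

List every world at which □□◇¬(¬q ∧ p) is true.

1: successors {2}; □◇¬(¬q ∧ p) there: 2:F. ✗
2: successors {3}; □◇¬(¬q ∧ p) there: 3:F. ✗
3: successors {4}; □◇¬(¬q ∧ p) there: 4:F. ✗
4: successors {6}; □◇¬(¬q ∧ p) there: 6:T. ✓
5: successors {7}; □◇¬(¬q ∧ p) there: 7:T. ✓
6: no successors, so □□◇¬(¬q ∧ p) holds vacuously. ✓
7: no successors, so □□◇¬(¬q ∧ p) holds vacuously. ✓

{4, 5, 6, 7}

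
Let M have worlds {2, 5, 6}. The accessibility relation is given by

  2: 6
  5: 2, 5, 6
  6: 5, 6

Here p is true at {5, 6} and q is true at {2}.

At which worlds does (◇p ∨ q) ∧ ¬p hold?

{2}

2: ◇p ∨ q is T, ¬p is T. ✓
5: ◇p ∨ q is T, ¬p is F. ✗
6: ◇p ∨ q is T, ¬p is F. ✗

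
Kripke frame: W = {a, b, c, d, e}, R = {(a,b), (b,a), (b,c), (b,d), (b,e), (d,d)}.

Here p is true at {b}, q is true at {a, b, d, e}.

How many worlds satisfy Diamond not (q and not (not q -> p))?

3

a: successors {b}; not (q and not (not q -> p)) there: b:T. ✓
b: successors {a, c, d, e}; not (q and not (not q -> p)) there: a:T, c:T, d:T, e:T. ✓
c: no successors, so Diamond not (q and not (not q -> p)) fails. ✗
d: successors {d}; not (q and not (not q -> p)) there: d:T. ✓
e: no successors, so Diamond not (q and not (not q -> p)) fails. ✗
Satisfying worlds: {a, b, d}.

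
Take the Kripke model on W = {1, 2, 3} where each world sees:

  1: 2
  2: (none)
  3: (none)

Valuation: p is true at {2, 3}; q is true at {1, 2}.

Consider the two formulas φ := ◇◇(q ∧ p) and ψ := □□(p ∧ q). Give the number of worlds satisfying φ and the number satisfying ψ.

0 and 3

For ◇◇(q ∧ p):
1: successors {2}; ◇(q ∧ p) there: 2:F. ✗
2: no successors, so ◇◇(q ∧ p) fails. ✗
3: no successors, so ◇◇(q ∧ p) fails. ✗
— 0 worlds.
For □□(p ∧ q):
1: successors {2}; □(p ∧ q) there: 2:T. ✓
2: no successors, so □□(p ∧ q) holds vacuously. ✓
3: no successors, so □□(p ∧ q) holds vacuously. ✓
— 3 worlds.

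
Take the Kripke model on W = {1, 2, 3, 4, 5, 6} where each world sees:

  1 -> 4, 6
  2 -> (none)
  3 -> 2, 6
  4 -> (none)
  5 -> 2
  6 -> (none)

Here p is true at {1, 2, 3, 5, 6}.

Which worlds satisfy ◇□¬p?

1: successors {4, 6}; □¬p there: 4:T, 6:T. ✓
2: no successors, so ◇□¬p fails. ✗
3: successors {2, 6}; □¬p there: 2:T, 6:T. ✓
4: no successors, so ◇□¬p fails. ✗
5: successors {2}; □¬p there: 2:T. ✓
6: no successors, so ◇□¬p fails. ✗

{1, 3, 5}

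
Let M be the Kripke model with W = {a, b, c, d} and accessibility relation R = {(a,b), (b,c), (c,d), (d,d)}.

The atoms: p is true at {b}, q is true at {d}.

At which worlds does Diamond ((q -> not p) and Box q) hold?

{b, c, d}

a: successors {b}; (q -> not p) and Box q there: b:F. ✗
b: successors {c}; (q -> not p) and Box q there: c:T. ✓
c: successors {d}; (q -> not p) and Box q there: d:T. ✓
d: successors {d}; (q -> not p) and Box q there: d:T. ✓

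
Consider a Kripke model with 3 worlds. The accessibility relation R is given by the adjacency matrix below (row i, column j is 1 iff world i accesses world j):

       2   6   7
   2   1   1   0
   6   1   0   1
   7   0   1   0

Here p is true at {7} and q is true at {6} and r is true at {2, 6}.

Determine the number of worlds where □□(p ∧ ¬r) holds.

0

2: successors {2, 6}; □(p ∧ ¬r) there: 2:F, 6:F. ✗
6: successors {2, 7}; □(p ∧ ¬r) there: 2:F, 7:F. ✗
7: successors {6}; □(p ∧ ¬r) there: 6:F. ✗
Satisfying worlds: ∅.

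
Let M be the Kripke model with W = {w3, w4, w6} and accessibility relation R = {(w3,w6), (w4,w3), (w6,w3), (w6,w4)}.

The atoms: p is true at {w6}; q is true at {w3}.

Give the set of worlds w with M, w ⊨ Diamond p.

{w3}

w3: successors {w6}; p there: w6:T. ✓
w4: successors {w3}; p there: w3:F. ✗
w6: successors {w3, w4}; p there: w3:F, w4:F. ✗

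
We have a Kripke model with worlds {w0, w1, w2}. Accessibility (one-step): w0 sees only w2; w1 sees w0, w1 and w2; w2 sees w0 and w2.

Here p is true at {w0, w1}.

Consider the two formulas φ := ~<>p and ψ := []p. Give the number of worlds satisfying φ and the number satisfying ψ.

1 and 0

For ~<>p:
w0: <>p is F. ✓
w1: <>p is T. ✗
w2: <>p is T. ✗
— 1 world.
For []p:
w0: successors {w2}; p there: w2:F. ✗
w1: successors {w0, w1, w2}; p there: w0:T, w1:T, w2:F. ✗
w2: successors {w0, w2}; p there: w0:T, w2:F. ✗
— 0 worlds.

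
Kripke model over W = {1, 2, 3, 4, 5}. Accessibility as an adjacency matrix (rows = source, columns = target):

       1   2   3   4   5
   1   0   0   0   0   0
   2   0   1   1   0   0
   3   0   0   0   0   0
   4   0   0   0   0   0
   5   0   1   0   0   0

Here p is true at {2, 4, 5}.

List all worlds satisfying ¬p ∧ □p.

{1, 3}

1: ¬p is T, □p is T. ✓
2: ¬p is F, □p is F. ✗
3: ¬p is T, □p is T. ✓
4: ¬p is F, □p is T. ✗
5: ¬p is F, □p is T. ✗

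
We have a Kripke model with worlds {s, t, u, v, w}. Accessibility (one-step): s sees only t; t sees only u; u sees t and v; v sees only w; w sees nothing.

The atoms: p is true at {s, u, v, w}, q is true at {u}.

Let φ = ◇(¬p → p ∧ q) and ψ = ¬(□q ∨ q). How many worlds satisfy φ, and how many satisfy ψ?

For ◇(¬p → p ∧ q):
s: successors {t}; ¬p → p ∧ q there: t:F. ✗
t: successors {u}; ¬p → p ∧ q there: u:T. ✓
u: successors {t, v}; ¬p → p ∧ q there: t:F, v:T. ✓
v: successors {w}; ¬p → p ∧ q there: w:T. ✓
w: no successors, so ◇(¬p → p ∧ q) fails. ✗
— 3 worlds.
For ¬(□q ∨ q):
s: □q ∨ q is F. ✓
t: □q ∨ q is T. ✗
u: □q ∨ q is T. ✗
v: □q ∨ q is F. ✓
w: □q ∨ q is T. ✗
— 2 worlds.

3 and 2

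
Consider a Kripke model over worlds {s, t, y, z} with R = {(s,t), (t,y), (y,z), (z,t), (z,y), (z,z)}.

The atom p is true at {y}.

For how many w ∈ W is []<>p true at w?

2

s: successors {t}; <>p there: t:T. ✓
t: successors {y}; <>p there: y:F. ✗
y: successors {z}; <>p there: z:T. ✓
z: successors {t, y, z}; <>p there: t:T, y:F, z:T. ✗
Satisfying worlds: {s, y}.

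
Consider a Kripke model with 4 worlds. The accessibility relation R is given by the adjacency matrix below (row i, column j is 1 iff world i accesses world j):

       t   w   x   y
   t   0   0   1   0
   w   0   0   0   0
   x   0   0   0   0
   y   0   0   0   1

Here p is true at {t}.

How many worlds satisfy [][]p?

t: successors {x}; []p there: x:T. ✓
w: no successors, so [][]p holds vacuously. ✓
x: no successors, so [][]p holds vacuously. ✓
y: successors {y}; []p there: y:F. ✗
Satisfying worlds: {t, w, x}.

3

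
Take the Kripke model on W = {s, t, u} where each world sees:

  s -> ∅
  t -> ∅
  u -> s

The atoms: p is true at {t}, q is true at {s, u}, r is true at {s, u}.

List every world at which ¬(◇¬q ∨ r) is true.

{t}

s: ◇¬q ∨ r is T. ✗
t: ◇¬q ∨ r is F. ✓
u: ◇¬q ∨ r is T. ✗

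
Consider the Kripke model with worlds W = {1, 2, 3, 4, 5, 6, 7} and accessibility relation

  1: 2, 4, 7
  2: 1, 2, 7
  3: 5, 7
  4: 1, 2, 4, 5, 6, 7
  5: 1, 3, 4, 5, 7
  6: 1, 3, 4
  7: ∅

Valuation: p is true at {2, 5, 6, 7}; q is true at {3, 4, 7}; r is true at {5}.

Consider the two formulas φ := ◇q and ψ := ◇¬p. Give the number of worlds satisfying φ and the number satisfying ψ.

6 and 5

For ◇q:
1: successors {2, 4, 7}; q there: 2:F, 4:T, 7:T. ✓
2: successors {1, 2, 7}; q there: 1:F, 2:F, 7:T. ✓
3: successors {5, 7}; q there: 5:F, 7:T. ✓
4: successors {1, 2, 4, 5, 6, 7}; q there: 1:F, 2:F, 4:T, 5:F, 6:F, 7:T. ✓
5: successors {1, 3, 4, 5, 7}; q there: 1:F, 3:T, 4:T, 5:F, 7:T. ✓
6: successors {1, 3, 4}; q there: 1:F, 3:T, 4:T. ✓
7: no successors, so ◇q fails. ✗
— 6 worlds.
For ◇¬p:
1: successors {2, 4, 7}; ¬p there: 2:F, 4:T, 7:F. ✓
2: successors {1, 2, 7}; ¬p there: 1:T, 2:F, 7:F. ✓
3: successors {5, 7}; ¬p there: 5:F, 7:F. ✗
4: successors {1, 2, 4, 5, 6, 7}; ¬p there: 1:T, 2:F, 4:T, 5:F, 6:F, 7:F. ✓
5: successors {1, 3, 4, 5, 7}; ¬p there: 1:T, 3:T, 4:T, 5:F, 7:F. ✓
6: successors {1, 3, 4}; ¬p there: 1:T, 3:T, 4:T. ✓
7: no successors, so ◇¬p fails. ✗
— 5 worlds.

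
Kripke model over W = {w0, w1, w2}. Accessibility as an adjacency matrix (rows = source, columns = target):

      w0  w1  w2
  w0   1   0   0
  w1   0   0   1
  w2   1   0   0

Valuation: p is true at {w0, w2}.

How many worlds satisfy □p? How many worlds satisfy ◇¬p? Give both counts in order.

For □p:
w0: successors {w0}; p there: w0:T. ✓
w1: successors {w2}; p there: w2:T. ✓
w2: successors {w0}; p there: w0:T. ✓
— 3 worlds.
For ◇¬p:
w0: successors {w0}; ¬p there: w0:F. ✗
w1: successors {w2}; ¬p there: w2:F. ✗
w2: successors {w0}; ¬p there: w0:F. ✗
— 0 worlds.

3 and 0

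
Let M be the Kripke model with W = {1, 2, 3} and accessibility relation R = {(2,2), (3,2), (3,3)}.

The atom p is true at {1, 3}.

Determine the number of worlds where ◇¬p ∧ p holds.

1: ◇¬p is F, p is T. ✗
2: ◇¬p is T, p is F. ✗
3: ◇¬p is T, p is T. ✓
Satisfying worlds: {3}.

1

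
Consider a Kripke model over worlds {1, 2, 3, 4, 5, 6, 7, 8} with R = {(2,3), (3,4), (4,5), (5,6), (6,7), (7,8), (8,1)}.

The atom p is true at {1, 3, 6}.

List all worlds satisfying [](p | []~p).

1: no successors, so [](p | []~p) holds vacuously. ✓
2: successors {3}; p | []~p there: 3:T. ✓
3: successors {4}; p | []~p there: 4:T. ✓
4: successors {5}; p | []~p there: 5:F. ✗
5: successors {6}; p | []~p there: 6:T. ✓
6: successors {7}; p | []~p there: 7:T. ✓
7: successors {8}; p | []~p there: 8:F. ✗
8: successors {1}; p | []~p there: 1:T. ✓

{1, 2, 3, 5, 6, 8}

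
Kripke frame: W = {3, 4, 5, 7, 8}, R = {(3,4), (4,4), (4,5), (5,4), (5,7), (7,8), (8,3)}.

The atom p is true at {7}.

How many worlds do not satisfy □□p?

3: successors {4}; □p there: 4:F. ✗
4: successors {4, 5}; □p there: 4:F, 5:F. ✗
5: successors {4, 7}; □p there: 4:F, 7:F. ✗
7: successors {8}; □p there: 8:F. ✗
8: successors {3}; □p there: 3:F. ✗
Satisfying worlds: ∅.
So □□p fails at the other 5 worlds.

5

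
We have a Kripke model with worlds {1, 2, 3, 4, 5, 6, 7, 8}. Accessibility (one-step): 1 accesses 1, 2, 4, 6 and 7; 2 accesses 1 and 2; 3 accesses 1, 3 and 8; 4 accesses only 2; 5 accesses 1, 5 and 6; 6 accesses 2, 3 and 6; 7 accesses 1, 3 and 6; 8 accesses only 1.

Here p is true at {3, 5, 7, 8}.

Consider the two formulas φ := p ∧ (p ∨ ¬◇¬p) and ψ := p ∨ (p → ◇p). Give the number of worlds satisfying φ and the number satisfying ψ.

4 and 8

For p ∧ (p ∨ ¬◇¬p):
1: p is F, p ∨ ¬◇¬p is F. ✗
2: p is F, p ∨ ¬◇¬p is F. ✗
3: p is T, p ∨ ¬◇¬p is T. ✓
4: p is F, p ∨ ¬◇¬p is F. ✗
5: p is T, p ∨ ¬◇¬p is T. ✓
6: p is F, p ∨ ¬◇¬p is F. ✗
7: p is T, p ∨ ¬◇¬p is T. ✓
8: p is T, p ∨ ¬◇¬p is T. ✓
— 4 worlds.
For p ∨ (p → ◇p):
1: p is F, p → ◇p is T. ✓
2: p is F, p → ◇p is T. ✓
3: p is T, p → ◇p is T. ✓
4: p is F, p → ◇p is T. ✓
5: p is T, p → ◇p is T. ✓
6: p is F, p → ◇p is T. ✓
7: p is T, p → ◇p is T. ✓
8: p is T, p → ◇p is F. ✓
— 8 worlds.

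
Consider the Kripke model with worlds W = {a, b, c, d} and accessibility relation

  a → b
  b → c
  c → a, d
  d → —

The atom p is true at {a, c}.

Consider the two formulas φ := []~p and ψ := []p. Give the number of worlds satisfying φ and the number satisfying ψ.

2 and 2

For []~p:
a: successors {b}; ~p there: b:T. ✓
b: successors {c}; ~p there: c:F. ✗
c: successors {a, d}; ~p there: a:F, d:T. ✗
d: no successors, so []~p holds vacuously. ✓
— 2 worlds.
For []p:
a: successors {b}; p there: b:F. ✗
b: successors {c}; p there: c:T. ✓
c: successors {a, d}; p there: a:T, d:F. ✗
d: no successors, so []p holds vacuously. ✓
— 2 worlds.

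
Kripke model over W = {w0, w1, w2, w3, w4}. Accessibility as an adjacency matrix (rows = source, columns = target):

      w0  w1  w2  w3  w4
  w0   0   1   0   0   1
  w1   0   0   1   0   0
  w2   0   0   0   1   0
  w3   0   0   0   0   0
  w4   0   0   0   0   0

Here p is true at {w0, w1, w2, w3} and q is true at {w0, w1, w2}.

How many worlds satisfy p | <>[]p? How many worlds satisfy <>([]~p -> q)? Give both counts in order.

For p | <>[]p:
w0: p is T, <>[]p is T. ✓
w1: p is T, <>[]p is T. ✓
w2: p is T, <>[]p is T. ✓
w3: p is T, <>[]p is F. ✓
w4: p is F, <>[]p is F. ✗
— 4 worlds.
For <>([]~p -> q):
w0: successors {w1, w4}; []~p -> q there: w1:T, w4:F. ✓
w1: successors {w2}; []~p -> q there: w2:T. ✓
w2: successors {w3}; []~p -> q there: w3:F. ✗
w3: no successors, so <>([]~p -> q) fails. ✗
w4: no successors, so <>([]~p -> q) fails. ✗
— 2 worlds.

4 and 2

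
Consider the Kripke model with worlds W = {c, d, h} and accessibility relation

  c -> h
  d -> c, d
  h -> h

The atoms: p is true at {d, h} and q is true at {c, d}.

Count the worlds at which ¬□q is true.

2

c: □q is F. ✓
d: □q is T. ✗
h: □q is F. ✓
Satisfying worlds: {c, h}.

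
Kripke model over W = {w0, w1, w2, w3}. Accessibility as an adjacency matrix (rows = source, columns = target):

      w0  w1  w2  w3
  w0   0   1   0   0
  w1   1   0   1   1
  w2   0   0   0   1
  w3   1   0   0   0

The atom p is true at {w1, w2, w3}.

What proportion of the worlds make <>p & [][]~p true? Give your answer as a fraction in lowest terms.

w0: <>p is T, [][]~p is F. ✗
w1: <>p is T, [][]~p is F. ✗
w2: <>p is T, [][]~p is T. ✓
w3: <>p is F, [][]~p is F. ✗
That's 1 of 4 worlds, so 1/4.

1/4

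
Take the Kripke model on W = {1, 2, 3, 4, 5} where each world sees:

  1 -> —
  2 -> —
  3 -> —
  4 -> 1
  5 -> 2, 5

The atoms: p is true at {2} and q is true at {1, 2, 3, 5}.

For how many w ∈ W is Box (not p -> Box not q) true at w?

1: no successors, so Box (not p -> Box not q) holds vacuously. ✓
2: no successors, so Box (not p -> Box not q) holds vacuously. ✓
3: no successors, so Box (not p -> Box not q) holds vacuously. ✓
4: successors {1}; not p -> Box not q there: 1:T. ✓
5: successors {2, 5}; not p -> Box not q there: 2:T, 5:F. ✗
Satisfying worlds: {1, 2, 3, 4}.

4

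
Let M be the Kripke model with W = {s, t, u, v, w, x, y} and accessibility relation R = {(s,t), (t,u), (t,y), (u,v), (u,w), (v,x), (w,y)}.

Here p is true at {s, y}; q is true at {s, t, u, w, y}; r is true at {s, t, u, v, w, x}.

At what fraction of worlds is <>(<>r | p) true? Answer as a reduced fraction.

4/7

s: successors {t}; <>r | p there: t:T. ✓
t: successors {u, y}; <>r | p there: u:T, y:T. ✓
u: successors {v, w}; <>r | p there: v:T, w:F. ✓
v: successors {x}; <>r | p there: x:F. ✗
w: successors {y}; <>r | p there: y:T. ✓
x: no successors, so <>(<>r | p) fails. ✗
y: no successors, so <>(<>r | p) fails. ✗
That's 4 of 7 worlds, so 4/7.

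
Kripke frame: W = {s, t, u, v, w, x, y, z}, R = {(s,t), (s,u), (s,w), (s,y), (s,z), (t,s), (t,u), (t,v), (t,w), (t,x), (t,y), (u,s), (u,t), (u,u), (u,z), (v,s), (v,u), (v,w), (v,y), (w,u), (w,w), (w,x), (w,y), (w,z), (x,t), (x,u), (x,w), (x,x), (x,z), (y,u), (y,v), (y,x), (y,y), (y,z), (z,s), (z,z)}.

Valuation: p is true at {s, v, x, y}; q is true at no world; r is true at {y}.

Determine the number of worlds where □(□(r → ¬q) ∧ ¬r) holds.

s: successors {t, u, w, y, z}; □(r → ¬q) ∧ ¬r there: t:T, u:T, w:T, y:F, z:T. ✗
t: successors {s, u, v, w, x, y}; □(r → ¬q) ∧ ¬r there: s:T, u:T, v:T, w:T, x:T, y:F. ✗
u: successors {s, t, u, z}; □(r → ¬q) ∧ ¬r there: s:T, t:T, u:T, z:T. ✓
v: successors {s, u, w, y}; □(r → ¬q) ∧ ¬r there: s:T, u:T, w:T, y:F. ✗
w: successors {u, w, x, y, z}; □(r → ¬q) ∧ ¬r there: u:T, w:T, x:T, y:F, z:T. ✗
x: successors {t, u, w, x, z}; □(r → ¬q) ∧ ¬r there: t:T, u:T, w:T, x:T, z:T. ✓
y: successors {u, v, x, y, z}; □(r → ¬q) ∧ ¬r there: u:T, v:T, x:T, y:F, z:T. ✗
z: successors {s, z}; □(r → ¬q) ∧ ¬r there: s:T, z:T. ✓
Satisfying worlds: {u, x, z}.

3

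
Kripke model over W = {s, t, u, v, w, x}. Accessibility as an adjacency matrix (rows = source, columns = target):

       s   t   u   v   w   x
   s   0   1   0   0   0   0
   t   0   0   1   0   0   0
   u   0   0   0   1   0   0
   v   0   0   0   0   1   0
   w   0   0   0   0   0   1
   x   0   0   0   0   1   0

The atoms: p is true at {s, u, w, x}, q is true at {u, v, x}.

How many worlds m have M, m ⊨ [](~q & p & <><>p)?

2

s: successors {t}; ~q & p & <><>p there: t:F. ✗
t: successors {u}; ~q & p & <><>p there: u:F. ✗
u: successors {v}; ~q & p & <><>p there: v:F. ✗
v: successors {w}; ~q & p & <><>p there: w:T. ✓
w: successors {x}; ~q & p & <><>p there: x:F. ✗
x: successors {w}; ~q & p & <><>p there: w:T. ✓
Satisfying worlds: {v, x}.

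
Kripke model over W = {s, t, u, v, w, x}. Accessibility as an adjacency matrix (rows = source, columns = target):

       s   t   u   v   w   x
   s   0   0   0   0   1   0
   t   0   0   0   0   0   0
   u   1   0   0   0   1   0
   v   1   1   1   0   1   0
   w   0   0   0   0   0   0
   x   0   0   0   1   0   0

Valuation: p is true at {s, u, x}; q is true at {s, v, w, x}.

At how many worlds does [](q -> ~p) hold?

s: successors {w}; q -> ~p there: w:T. ✓
t: no successors, so [](q -> ~p) holds vacuously. ✓
u: successors {s, w}; q -> ~p there: s:F, w:T. ✗
v: successors {s, t, u, w}; q -> ~p there: s:F, t:T, u:T, w:T. ✗
w: no successors, so [](q -> ~p) holds vacuously. ✓
x: successors {v}; q -> ~p there: v:T. ✓
Satisfying worlds: {s, t, w, x}.

4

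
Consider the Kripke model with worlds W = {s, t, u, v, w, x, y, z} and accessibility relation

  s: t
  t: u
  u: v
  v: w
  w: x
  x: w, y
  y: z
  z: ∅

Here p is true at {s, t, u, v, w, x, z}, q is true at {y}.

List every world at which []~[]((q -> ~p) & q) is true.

s: successors {t}; ~[]((q -> ~p) & q) there: t:T. ✓
t: successors {u}; ~[]((q -> ~p) & q) there: u:T. ✓
u: successors {v}; ~[]((q -> ~p) & q) there: v:T. ✓
v: successors {w}; ~[]((q -> ~p) & q) there: w:T. ✓
w: successors {x}; ~[]((q -> ~p) & q) there: x:T. ✓
x: successors {w, y}; ~[]((q -> ~p) & q) there: w:T, y:T. ✓
y: successors {z}; ~[]((q -> ~p) & q) there: z:F. ✗
z: no successors, so []~[]((q -> ~p) & q) holds vacuously. ✓

{s, t, u, v, w, x, z}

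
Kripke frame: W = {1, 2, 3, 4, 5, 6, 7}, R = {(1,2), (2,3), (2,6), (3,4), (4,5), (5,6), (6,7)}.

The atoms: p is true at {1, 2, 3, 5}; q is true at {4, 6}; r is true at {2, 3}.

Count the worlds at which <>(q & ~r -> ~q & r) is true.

4

1: successors {2}; q & ~r -> ~q & r there: 2:T. ✓
2: successors {3, 6}; q & ~r -> ~q & r there: 3:T, 6:F. ✓
3: successors {4}; q & ~r -> ~q & r there: 4:F. ✗
4: successors {5}; q & ~r -> ~q & r there: 5:T. ✓
5: successors {6}; q & ~r -> ~q & r there: 6:F. ✗
6: successors {7}; q & ~r -> ~q & r there: 7:T. ✓
7: no successors, so <>(q & ~r -> ~q & r) fails. ✗
Satisfying worlds: {1, 2, 4, 6}.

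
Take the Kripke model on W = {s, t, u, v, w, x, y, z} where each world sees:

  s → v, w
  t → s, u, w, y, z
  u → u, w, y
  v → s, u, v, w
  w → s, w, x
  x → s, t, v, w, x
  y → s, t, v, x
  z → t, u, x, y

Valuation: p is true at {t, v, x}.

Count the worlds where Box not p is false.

6

s: successors {v, w}; not p there: v:F, w:T. ✗
t: successors {s, u, w, y, z}; not p there: s:T, u:T, w:T, y:T, z:T. ✓
u: successors {u, w, y}; not p there: u:T, w:T, y:T. ✓
v: successors {s, u, v, w}; not p there: s:T, u:T, v:F, w:T. ✗
w: successors {s, w, x}; not p there: s:T, w:T, x:F. ✗
x: successors {s, t, v, w, x}; not p there: s:T, t:F, v:F, w:T, x:F. ✗
y: successors {s, t, v, x}; not p there: s:T, t:F, v:F, x:F. ✗
z: successors {t, u, x, y}; not p there: t:F, u:T, x:F, y:T. ✗
Satisfying worlds: {t, u}.
So Box not p fails at the other 6 worlds.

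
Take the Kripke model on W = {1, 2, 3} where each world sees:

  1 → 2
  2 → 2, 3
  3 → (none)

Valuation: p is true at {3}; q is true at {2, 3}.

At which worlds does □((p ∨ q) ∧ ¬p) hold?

1: successors {2}; (p ∨ q) ∧ ¬p there: 2:T. ✓
2: successors {2, 3}; (p ∨ q) ∧ ¬p there: 2:T, 3:F. ✗
3: no successors, so □((p ∨ q) ∧ ¬p) holds vacuously. ✓

{1, 3}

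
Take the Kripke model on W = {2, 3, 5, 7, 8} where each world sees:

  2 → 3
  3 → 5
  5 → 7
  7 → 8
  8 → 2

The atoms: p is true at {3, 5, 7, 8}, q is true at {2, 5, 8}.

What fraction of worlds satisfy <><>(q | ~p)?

2: successors {3}; <>(q | ~p) there: 3:T. ✓
3: successors {5}; <>(q | ~p) there: 5:F. ✗
5: successors {7}; <>(q | ~p) there: 7:T. ✓
7: successors {8}; <>(q | ~p) there: 8:T. ✓
8: successors {2}; <>(q | ~p) there: 2:F. ✗
That's 3 of 5 worlds, so 3/5.

3/5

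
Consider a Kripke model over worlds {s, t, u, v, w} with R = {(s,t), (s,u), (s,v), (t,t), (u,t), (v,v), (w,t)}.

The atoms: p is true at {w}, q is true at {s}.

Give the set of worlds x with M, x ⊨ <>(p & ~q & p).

∅

s: successors {t, u, v}; p & ~q & p there: t:F, u:F, v:F. ✗
t: successors {t}; p & ~q & p there: t:F. ✗
u: successors {t}; p & ~q & p there: t:F. ✗
v: successors {v}; p & ~q & p there: v:F. ✗
w: successors {t}; p & ~q & p there: t:F. ✗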